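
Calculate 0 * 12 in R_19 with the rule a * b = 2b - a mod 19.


0 * 12 = 2*12 - 0 mod 19
= 24 - 0 mod 19
= 24 mod 19 = 5

5


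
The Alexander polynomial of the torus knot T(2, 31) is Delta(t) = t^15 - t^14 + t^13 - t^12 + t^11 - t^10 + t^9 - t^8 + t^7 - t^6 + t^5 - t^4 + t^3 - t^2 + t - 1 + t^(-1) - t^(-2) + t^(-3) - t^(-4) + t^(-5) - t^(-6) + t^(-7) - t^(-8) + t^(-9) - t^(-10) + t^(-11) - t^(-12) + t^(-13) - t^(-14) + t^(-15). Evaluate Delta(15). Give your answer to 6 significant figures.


Substituting t = 15 into Delta(t) = t^15 - t^14 + t^13 - t^12 + t^11 - t^10 + t^9 - t^8 + t^7 - t^6 + t^5 - t^4 + t^3 - t^2 + t - 1 + t^(-1) - t^(-2) + t^(-3) - t^(-4) + t^(-5) - t^(-6) + t^(-7) - t^(-8) + t^(-9) - t^(-10) + t^(-11) - t^(-12) + t^(-13) - t^(-14) + t^(-15):
Term values: (437893890380859392) + (-29192926025390624) + (1946195068359375) + (-129746337890625) + (8649755859375) + (-576650390625) + (38443359375) + (-2562890625) + (170859375) + (-11390625) + (759375) + (-50625) + (3375) + (-225) + (15) + (-1) + (0.0666667) + (-0.00444444) + (0.000296296) + (-1.97531e-05) + (1.31687e-06) + (-8.77915e-08) + (5.85277e-09) + (-3.90184e-10) + (2.60123e-11) + (-1.73415e-12) + (1.1561e-13) + (-7.70735e-15) + (5.13823e-16) + (-3.42549e-17) + (2.28366e-18)
Sum = 4.105255222e+17
Rounded to 6 significant figures: 4.10526e+17

4.10526e+17


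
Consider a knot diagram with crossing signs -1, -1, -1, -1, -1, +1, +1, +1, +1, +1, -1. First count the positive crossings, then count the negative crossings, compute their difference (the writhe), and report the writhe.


Step 1: Count positive crossings (+1).
Positive crossings: 5
Step 2: Count negative crossings (-1).
Negative crossings: 6
Step 3: Writhe = (positive) - (negative)
w = 5 - 6 = -1
Step 4: |w| = 1, and w is negative

-1


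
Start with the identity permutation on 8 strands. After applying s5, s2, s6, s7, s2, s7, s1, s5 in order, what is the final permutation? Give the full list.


Starting with identity [1, 2, 3, 4, 5, 6, 7, 8].
Apply generators in sequence:
  After s5: [1, 2, 3, 4, 6, 5, 7, 8]
  After s2: [1, 3, 2, 4, 6, 5, 7, 8]
  After s6: [1, 3, 2, 4, 6, 7, 5, 8]
  After s7: [1, 3, 2, 4, 6, 7, 8, 5]
  After s2: [1, 2, 3, 4, 6, 7, 8, 5]
  After s7: [1, 2, 3, 4, 6, 7, 5, 8]
  After s1: [2, 1, 3, 4, 6, 7, 5, 8]
  After s5: [2, 1, 3, 4, 7, 6, 5, 8]
Final permutation: [2, 1, 3, 4, 7, 6, 5, 8]

[2, 1, 3, 4, 7, 6, 5, 8]


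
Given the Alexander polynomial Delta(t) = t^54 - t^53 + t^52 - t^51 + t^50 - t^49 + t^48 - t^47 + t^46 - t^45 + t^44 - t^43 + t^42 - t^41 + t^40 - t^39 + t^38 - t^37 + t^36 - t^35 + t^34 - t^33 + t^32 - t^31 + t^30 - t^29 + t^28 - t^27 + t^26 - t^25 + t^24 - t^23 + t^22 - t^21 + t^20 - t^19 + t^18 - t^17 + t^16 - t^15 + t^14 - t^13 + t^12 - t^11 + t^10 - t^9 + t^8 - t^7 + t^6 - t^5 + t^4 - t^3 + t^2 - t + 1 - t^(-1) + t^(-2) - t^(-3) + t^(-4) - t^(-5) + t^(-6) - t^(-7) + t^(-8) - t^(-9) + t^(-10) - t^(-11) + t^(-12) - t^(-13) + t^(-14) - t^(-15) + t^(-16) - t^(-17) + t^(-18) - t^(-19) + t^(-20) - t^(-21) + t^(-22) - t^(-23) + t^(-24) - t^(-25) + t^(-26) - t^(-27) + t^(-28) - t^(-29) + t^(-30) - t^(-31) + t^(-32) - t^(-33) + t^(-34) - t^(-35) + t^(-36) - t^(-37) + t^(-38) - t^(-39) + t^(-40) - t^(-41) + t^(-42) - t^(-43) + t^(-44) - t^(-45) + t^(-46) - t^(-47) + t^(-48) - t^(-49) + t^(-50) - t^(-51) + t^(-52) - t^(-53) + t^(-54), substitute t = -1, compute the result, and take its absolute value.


Step 1: The polynomial has 109 terms with alternating signs, exponents from 54 down to -54.
Step 2: Substitute t = -1. The i-th term has coefficient (-1)^i and exponent (m-i),
  so its value is (-1)^i * (-1)^(m-i) = (-1)^m = 1 for every i.
Step 3: All 109 terms equal 1, so Delta(-1) = 109 * (1) = 109
Step 4: |Delta(-1)| = 109

109


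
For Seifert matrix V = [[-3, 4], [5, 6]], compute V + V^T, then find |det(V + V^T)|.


Step 1: Form V + V^T where V = [[-3, 4], [5, 6]]
  V^T = [[-3, 5], [4, 6]]
  V + V^T = [[-6, 9], [9, 12]]
Step 2: det(V + V^T) = (-6)*12 - 9*9
  = -72 - 81 = -153
Step 3: Knot determinant = |det(V + V^T)| = |-153| = 153

153


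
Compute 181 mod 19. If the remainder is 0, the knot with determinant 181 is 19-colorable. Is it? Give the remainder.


Step 1: A knot is p-colorable if and only if p divides its determinant.
Step 2: Compute 181 mod 19.
181 = 9 * 19 + 10
Step 3: 181 mod 19 = 10
Step 4: The knot is 19-colorable: no

10


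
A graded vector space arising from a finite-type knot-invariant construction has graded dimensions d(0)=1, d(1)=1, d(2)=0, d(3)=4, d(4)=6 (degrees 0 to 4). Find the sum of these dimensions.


Total dimension = d(0) + d(1) + ... + d(4)
= 1 + 1 + 0 + 4 + 6
= 12

12


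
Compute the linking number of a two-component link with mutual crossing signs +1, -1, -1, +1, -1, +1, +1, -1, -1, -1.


Step 1: Count positive crossings: 4
Step 2: Count negative crossings: 6
Step 3: Sum of signs = 4 - 6 = -2
Step 4: Linking number = sum/2 = -2/2 = -1

-1


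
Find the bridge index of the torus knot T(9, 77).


The bridge number of T(p,q) is min(p,q).
min(9, 77) = 9

9


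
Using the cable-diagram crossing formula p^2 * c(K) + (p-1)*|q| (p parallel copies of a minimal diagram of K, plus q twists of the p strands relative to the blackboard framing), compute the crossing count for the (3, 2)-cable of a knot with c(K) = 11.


Step 1: Each of the c(K) crossings of the companion diagram becomes p*p = p^2 crossings among the p parallel strands, and each of the |q| twists s_1 s_2 ... s_(p-1) adds (p-1) crossings.
  Crossings = p^2 * c(K) + (p-1)*|q|
Step 2: = 3^2 * 11 + (3-1)*2
Step 3: = 9*11 + 2*2
Step 4: = 99 + 4 = 103

103


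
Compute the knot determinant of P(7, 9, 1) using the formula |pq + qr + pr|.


Step 1: Compute pq + qr + pr.
pq = 7*9 = 63
qr = 9*1 = 9
pr = 7*1 = 7
pq + qr + pr = 63 + 9 + 7 = 79
Step 2: Take absolute value.
det(P(7,9,1)) = |79| = 79

79


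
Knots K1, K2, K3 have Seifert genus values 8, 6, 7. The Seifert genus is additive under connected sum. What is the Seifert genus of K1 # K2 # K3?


The Seifert genus is additive under connected sum.
Seifert genus(K1 # K2 # K3) = (8) + (6) + (7)
= 21

21


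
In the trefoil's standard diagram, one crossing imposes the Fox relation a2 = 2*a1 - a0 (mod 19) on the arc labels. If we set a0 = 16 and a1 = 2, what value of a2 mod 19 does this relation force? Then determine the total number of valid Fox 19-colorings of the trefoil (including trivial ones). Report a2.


Step 1: Apply the given crossing relation 2*a1 - a0 - a2 = 0 (mod 19).
  a2 = 2*a1 - a0 mod 19
  a2 = 2*2 - 16 mod 19
  a2 = 4 - 16 mod 19
  a2 = -12 mod 19 = 7
Step 2: The trefoil has determinant 3.
  Number of Fox p-colorings (p prime) is p^2 if p = 3, else p.
  Since 19 does not divide 3, only trivial (constant) colorings exist.
  (So the trial a0 = 16, a1 = 2 with a0 != a1 does NOT extend to a valid coloring of the whole trefoil: the other two crossing relations require 3*(a1 - a0) = 0 (mod 19), which fails.)
  Total colorings = 19
Step 3: a2 = 7, total Fox 19-colorings = 19

7


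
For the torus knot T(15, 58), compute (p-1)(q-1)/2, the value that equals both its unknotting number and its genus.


For a torus knot T(p,q), both the unknotting number and genus equal (p-1)(q-1)/2.
= (15-1)(58-1)/2
= 14*57/2
= 798/2 = 399

399


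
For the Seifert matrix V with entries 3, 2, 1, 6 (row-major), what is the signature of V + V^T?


Step 1: V + V^T = [[6, 3], [3, 12]]
Step 2: trace = 18, det = 63
Step 3: Discriminant = 18^2 - 4*63 = 72
Step 4: Eigenvalues: 13.2426, 4.75736
Step 5: Signature = (# positive eigenvalues) - (# negative eigenvalues) = 2

2


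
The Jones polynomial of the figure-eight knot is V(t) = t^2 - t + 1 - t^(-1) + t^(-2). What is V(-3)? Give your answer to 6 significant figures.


Substituting t = -3 into V(t) = t^2 - t + 1 - t^(-1) + t^(-2):
  (+)t^(2) = 9
  (-)t^(1) = 3
  (+)t^(0) = 1
  (-)t^(-1) = 0.333333
  (+)t^(-2) = 0.111111
Sum = (9) + (3) + (1) + (0.333333) + (0.111111)
= 13.44444444
Rounded to 6 significant figures: 13.4444

13.4444


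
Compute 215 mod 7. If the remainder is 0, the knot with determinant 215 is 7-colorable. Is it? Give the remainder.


Step 1: A knot is p-colorable if and only if p divides its determinant.
Step 2: Compute 215 mod 7.
215 = 30 * 7 + 5
Step 3: 215 mod 7 = 5
Step 4: The knot is 7-colorable: no

5


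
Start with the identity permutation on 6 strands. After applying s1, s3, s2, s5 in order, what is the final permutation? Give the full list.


Starting with identity [1, 2, 3, 4, 5, 6].
Apply generators in sequence:
  After s1: [2, 1, 3, 4, 5, 6]
  After s3: [2, 1, 4, 3, 5, 6]
  After s2: [2, 4, 1, 3, 5, 6]
  After s5: [2, 4, 1, 3, 6, 5]
Final permutation: [2, 4, 1, 3, 6, 5]

[2, 4, 1, 3, 6, 5]


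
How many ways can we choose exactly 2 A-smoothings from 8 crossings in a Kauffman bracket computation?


We choose which 2 of 8 crossings get A-smoothings.
C(8, 2) = 8! / (2! * 6!)
= 28

28


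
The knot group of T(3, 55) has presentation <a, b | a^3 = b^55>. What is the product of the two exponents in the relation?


The relation is a^3 = b^55.
Product of exponents = 3 * 55
= 165

165


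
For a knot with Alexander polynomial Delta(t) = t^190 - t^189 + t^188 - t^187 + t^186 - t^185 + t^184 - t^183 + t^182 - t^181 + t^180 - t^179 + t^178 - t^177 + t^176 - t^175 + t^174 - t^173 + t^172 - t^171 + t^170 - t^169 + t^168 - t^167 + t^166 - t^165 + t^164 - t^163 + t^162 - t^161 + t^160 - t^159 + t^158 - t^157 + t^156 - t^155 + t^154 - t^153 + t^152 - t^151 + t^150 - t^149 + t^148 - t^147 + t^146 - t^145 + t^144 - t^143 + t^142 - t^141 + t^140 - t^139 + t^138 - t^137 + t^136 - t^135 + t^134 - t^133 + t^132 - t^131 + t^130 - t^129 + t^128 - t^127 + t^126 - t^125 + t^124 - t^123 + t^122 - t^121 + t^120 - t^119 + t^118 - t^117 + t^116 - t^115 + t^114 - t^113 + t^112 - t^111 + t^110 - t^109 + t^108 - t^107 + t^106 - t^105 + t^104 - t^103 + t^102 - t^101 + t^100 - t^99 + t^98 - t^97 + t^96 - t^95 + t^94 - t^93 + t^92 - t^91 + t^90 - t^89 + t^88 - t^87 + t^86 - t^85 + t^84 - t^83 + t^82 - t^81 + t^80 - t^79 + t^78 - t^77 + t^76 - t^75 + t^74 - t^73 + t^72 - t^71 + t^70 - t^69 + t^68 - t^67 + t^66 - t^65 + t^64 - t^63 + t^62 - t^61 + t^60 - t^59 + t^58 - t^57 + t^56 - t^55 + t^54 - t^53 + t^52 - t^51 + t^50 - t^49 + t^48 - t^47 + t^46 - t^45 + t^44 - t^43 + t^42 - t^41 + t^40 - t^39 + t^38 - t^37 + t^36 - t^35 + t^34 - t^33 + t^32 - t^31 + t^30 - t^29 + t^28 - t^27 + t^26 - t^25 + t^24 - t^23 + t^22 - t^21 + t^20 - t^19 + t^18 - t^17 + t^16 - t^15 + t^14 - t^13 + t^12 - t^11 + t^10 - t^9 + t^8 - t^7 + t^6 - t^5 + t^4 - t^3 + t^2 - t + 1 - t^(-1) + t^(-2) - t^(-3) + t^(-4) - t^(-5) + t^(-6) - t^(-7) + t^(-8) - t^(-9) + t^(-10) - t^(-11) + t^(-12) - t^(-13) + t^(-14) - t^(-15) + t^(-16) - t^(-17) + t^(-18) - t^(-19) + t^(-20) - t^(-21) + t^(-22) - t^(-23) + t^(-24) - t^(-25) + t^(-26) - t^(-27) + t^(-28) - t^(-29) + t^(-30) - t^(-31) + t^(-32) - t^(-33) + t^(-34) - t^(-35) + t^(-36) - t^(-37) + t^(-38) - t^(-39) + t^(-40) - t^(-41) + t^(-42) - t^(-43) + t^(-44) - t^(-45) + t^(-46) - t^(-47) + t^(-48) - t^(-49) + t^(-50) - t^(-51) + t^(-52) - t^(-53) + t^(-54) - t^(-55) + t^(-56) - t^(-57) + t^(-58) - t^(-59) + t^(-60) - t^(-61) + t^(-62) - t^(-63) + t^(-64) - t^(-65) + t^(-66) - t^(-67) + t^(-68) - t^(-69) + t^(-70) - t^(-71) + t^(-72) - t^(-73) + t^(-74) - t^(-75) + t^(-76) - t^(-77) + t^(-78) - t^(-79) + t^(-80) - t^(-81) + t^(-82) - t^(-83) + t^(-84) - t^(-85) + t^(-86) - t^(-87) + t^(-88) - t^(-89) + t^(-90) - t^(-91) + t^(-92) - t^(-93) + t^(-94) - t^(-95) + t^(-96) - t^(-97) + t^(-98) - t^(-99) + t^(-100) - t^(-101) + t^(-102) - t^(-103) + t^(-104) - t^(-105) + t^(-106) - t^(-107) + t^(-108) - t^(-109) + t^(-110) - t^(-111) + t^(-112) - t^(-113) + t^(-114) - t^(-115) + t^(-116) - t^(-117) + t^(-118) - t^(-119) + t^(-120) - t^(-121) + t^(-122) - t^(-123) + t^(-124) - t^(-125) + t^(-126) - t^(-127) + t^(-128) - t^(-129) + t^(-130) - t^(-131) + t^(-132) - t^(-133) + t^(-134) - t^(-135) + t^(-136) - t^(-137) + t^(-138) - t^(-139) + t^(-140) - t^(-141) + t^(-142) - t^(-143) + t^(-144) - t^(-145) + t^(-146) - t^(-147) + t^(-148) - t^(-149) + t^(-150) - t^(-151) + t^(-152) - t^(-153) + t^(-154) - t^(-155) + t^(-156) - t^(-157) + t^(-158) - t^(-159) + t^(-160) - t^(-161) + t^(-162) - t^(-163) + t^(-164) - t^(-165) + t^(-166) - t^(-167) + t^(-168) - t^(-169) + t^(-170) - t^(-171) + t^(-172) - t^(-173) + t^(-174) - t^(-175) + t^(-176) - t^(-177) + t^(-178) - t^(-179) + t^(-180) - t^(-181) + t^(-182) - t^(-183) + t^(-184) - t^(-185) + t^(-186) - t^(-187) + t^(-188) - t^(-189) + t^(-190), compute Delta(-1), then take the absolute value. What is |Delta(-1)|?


Step 1: The polynomial has 381 terms with alternating signs, exponents from 190 down to -190.
Step 2: Substitute t = -1. The i-th term has coefficient (-1)^i and exponent (m-i),
  so its value is (-1)^i * (-1)^(m-i) = (-1)^m = 1 for every i.
Step 3: All 381 terms equal 1, so Delta(-1) = 381 * (1) = 381
Step 4: |Delta(-1)| = 381

381


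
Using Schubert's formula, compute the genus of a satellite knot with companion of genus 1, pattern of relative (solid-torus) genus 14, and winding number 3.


Schubert: g(satellite) = g_rel(pattern) + |winding| * g(companion),
where g_rel(pattern) is the genus of the pattern relative to the solid torus.
= 14 + 3 * 1
= 14 + 3 = 17

17


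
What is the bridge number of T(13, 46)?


The bridge number of T(p,q) is min(p,q).
min(13, 46) = 13

13


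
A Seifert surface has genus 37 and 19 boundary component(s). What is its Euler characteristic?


chi = 2 - 2g - b
= 2 - 2*37 - 19
= 2 - 74 - 19 = -91

-91


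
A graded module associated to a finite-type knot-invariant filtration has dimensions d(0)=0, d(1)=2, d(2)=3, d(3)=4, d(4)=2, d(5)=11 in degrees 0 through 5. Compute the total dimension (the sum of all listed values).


Total dimension = d(0) + d(1) + ... + d(5)
= 0 + 2 + 3 + 4 + 2 + 11
= 22

22


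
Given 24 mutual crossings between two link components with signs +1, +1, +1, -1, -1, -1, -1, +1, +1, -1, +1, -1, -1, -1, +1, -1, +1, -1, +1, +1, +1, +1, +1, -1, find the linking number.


Step 1: Count positive crossings: 13
Step 2: Count negative crossings: 11
Step 3: Sum of signs = 13 - 11 = 2
Step 4: Linking number = sum/2 = 2/2 = 1

1


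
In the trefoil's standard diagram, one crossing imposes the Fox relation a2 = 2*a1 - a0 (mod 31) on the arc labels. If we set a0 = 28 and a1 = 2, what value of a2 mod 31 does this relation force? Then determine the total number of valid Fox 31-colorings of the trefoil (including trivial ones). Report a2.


Step 1: Apply the given crossing relation 2*a1 - a0 - a2 = 0 (mod 31).
  a2 = 2*a1 - a0 mod 31
  a2 = 2*2 - 28 mod 31
  a2 = 4 - 28 mod 31
  a2 = -24 mod 31 = 7
Step 2: The trefoil has determinant 3.
  Number of Fox p-colorings (p prime) is p^2 if p = 3, else p.
  Since 31 does not divide 3, only trivial (constant) colorings exist.
  (So the trial a0 = 28, a1 = 2 with a0 != a1 does NOT extend to a valid coloring of the whole trefoil: the other two crossing relations require 3*(a1 - a0) = 0 (mod 31), which fails.)
  Total colorings = 31
Step 3: a2 = 7, total Fox 31-colorings = 31

7


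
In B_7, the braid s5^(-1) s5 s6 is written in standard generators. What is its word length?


The word length counts the number of generators (including inverses).
Listing each generator: s5^(-1), s5, s6
There are 3 generators in this braid word.

3


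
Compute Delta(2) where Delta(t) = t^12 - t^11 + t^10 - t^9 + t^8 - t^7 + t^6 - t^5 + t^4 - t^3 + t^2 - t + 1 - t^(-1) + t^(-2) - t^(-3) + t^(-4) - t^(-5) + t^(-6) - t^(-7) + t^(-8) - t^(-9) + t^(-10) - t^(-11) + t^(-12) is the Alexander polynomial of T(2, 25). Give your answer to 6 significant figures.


Substituting t = 2 into Delta(t) = t^12 - t^11 + t^10 - t^9 + t^8 - t^7 + t^6 - t^5 + t^4 - t^3 + t^2 - t + 1 - t^(-1) + t^(-2) - t^(-3) + t^(-4) - t^(-5) + t^(-6) - t^(-7) + t^(-8) - t^(-9) + t^(-10) - t^(-11) + t^(-12):
Term values: (4096) + (-2048) + (1024) + (-512) + (256) + (-128) + (64) + (-32) + (16) + (-8) + (4) + (-2) + (1) + (-0.5) + (0.25) + (-0.125) + (0.0625) + (-0.03125) + (0.015625) + (-0.0078125) + (0.00390625) + (-0.00195312) + (0.000976562) + (-0.000488281) + (0.000244141)
Sum = 2730.666748
Rounded to 6 significant figures: 2730.67

2730.67


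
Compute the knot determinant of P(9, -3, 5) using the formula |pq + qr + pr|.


Step 1: Compute pq + qr + pr.
pq = 9*(-3) = -27
qr = (-3)*5 = -15
pr = 9*5 = 45
pq + qr + pr = -27 + (-15) + 45 = 3
Step 2: Take absolute value.
det(P(9,-3,5)) = |3| = 3

3


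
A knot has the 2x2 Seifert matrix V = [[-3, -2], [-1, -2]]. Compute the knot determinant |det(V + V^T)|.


Step 1: Form V + V^T where V = [[-3, -2], [-1, -2]]
  V^T = [[-3, -1], [-2, -2]]
  V + V^T = [[-6, -3], [-3, -4]]
Step 2: det(V + V^T) = (-6)*(-4) - (-3)*(-3)
  = 24 - 9 = 15
Step 3: Knot determinant = |det(V + V^T)| = |15| = 15

15


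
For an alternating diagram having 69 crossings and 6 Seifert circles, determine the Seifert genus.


For alternating knots, g = (c - s + 1)/2.
= (69 - 6 + 1)/2
= 64/2 = 32

32


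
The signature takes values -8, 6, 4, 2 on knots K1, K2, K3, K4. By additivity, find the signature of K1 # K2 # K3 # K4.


The signature is additive under connected sum.
signature(K1 # K2 # K3 # K4) = (-8) + (6) + (4) + (2)
= 4

4


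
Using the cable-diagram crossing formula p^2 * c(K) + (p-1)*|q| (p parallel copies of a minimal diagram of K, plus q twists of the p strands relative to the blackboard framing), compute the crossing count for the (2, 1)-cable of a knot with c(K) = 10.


Step 1: Each of the c(K) crossings of the companion diagram becomes p*p = p^2 crossings among the p parallel strands, and each of the |q| twists s_1 s_2 ... s_(p-1) adds (p-1) crossings.
  Crossings = p^2 * c(K) + (p-1)*|q|
Step 2: = 2^2 * 10 + (2-1)*1
Step 3: = 4*10 + 1*1
Step 4: = 40 + 1 = 41

41


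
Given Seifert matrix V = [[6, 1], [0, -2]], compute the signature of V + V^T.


Step 1: V + V^T = [[12, 1], [1, -4]]
Step 2: trace = 8, det = -49
Step 3: Discriminant = 8^2 - 4*(-49) = 260
Step 4: Eigenvalues: 12.0623, -4.06226
Step 5: Signature = (# positive eigenvalues) - (# negative eigenvalues) = 0

0


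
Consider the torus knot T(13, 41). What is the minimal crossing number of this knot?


For a torus knot T(p, q) with gcd(p,q)=1,
the crossing number is min(p*(q-1), q*(p-1)).
p*(q-1) = 13*40 = 520
q*(p-1) = 41*12 = 492
min(520, 492) = 492

492


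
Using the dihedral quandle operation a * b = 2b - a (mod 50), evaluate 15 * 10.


15 * 10 = 2*10 - 15 mod 50
= 20 - 15 mod 50
= 5 mod 50 = 5

5


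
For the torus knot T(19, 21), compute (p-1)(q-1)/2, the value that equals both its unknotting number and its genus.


For a torus knot T(p,q), both the unknotting number and genus equal (p-1)(q-1)/2.
= (19-1)(21-1)/2
= 18*20/2
= 360/2 = 180

180


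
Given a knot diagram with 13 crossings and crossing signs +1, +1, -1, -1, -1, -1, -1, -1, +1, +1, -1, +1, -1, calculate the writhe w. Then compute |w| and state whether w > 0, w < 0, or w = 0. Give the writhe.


Step 1: Count positive crossings (+1).
Positive crossings: 5
Step 2: Count negative crossings (-1).
Negative crossings: 8
Step 3: Writhe = (positive) - (negative)
w = 5 - 8 = -3
Step 4: |w| = 3, and w is negative

-3


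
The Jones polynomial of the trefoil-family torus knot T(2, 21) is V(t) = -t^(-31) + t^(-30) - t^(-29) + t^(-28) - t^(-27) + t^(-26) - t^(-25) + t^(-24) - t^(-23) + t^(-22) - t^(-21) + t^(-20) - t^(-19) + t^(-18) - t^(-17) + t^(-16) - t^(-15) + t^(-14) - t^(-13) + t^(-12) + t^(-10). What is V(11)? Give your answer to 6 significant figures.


Substituting t = 11 into V(t) = -t^(-31) + t^(-30) - t^(-29) + t^(-28) - t^(-27) + t^(-26) - t^(-25) + t^(-24) - t^(-23) + t^(-22) - t^(-21) + t^(-20) - t^(-19) + t^(-18) - t^(-17) + t^(-16) - t^(-15) + t^(-14) - t^(-13) + t^(-12) + t^(-10):
  (-)t^(-31) = -5.20987e-33
  (+)t^(-30) = 5.73086e-32
  (-)t^(-29) = -6.30394e-31
  (+)t^(-28) = 6.93433e-30
  (-)t^(-27) = -7.62777e-29
  (+)t^(-26) = 8.39055e-28
  (-)t^(-25) = -9.2296e-27
  (+)t^(-24) = 1.01526e-25
  (-)t^(-23) = -1.11678e-24
  (+)t^(-22) = 1.22846e-23
  (-)t^(-21) = -1.35131e-22
  (+)t^(-20) = 1.48644e-21
  (-)t^(-19) = -1.63508e-20
  (+)t^(-18) = 1.79859e-19
  (-)t^(-17) = -1.97845e-18
  (+)t^(-16) = 2.17629e-17
  (-)t^(-15) = -2.39392e-16
  (+)t^(-14) = 2.63331e-15
  (-)t^(-13) = -2.89664e-14
  (+)t^(-12) = 3.18631e-13
  (+)t^(-10) = 3.85543e-11
Sum = (-5.20987e-33) + (5.73086e-32) + (-6.30394e-31) + (6.93433e-30) + (-7.62777e-29) + (8.39055e-28) + (-9.2296e-27) + (1.01526e-25) + (-1.11678e-24) + (1.22846e-23) + (-1.35131e-22) + (1.48644e-21) + (-1.63508e-20) + (1.79859e-19) + (-1.97845e-18) + (2.17629e-17) + (-2.39392e-16) + (2.63331e-15) + (-2.89664e-14) + (3.18631e-13) + (3.85543e-11)
= 3.884640719e-11
Rounded to 6 significant figures: 3.88464e-11

3.88464e-11


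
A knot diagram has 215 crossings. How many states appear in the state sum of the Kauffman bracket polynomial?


Each crossing contributes 2 choices (A-smoothing or B-smoothing).
Total states = 2^215 = 52656145834278593348959013841835216159447547700274555627155488768

52656145834278593348959013841835216159447547700274555627155488768


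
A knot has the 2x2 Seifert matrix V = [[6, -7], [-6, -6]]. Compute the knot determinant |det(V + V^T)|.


Step 1: Form V + V^T where V = [[6, -7], [-6, -6]]
  V^T = [[6, -6], [-7, -6]]
  V + V^T = [[12, -13], [-13, -12]]
Step 2: det(V + V^T) = 12*(-12) - (-13)*(-13)
  = -144 - 169 = -313
Step 3: Knot determinant = |det(V + V^T)| = |-313| = 313

313


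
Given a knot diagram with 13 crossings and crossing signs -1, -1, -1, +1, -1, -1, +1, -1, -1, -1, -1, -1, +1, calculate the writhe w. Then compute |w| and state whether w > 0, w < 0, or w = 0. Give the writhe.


Step 1: Count positive crossings (+1).
Positive crossings: 3
Step 2: Count negative crossings (-1).
Negative crossings: 10
Step 3: Writhe = (positive) - (negative)
w = 3 - 10 = -7
Step 4: |w| = 7, and w is negative

-7


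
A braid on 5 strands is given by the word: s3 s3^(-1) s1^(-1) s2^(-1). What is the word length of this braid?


The word length counts the number of generators (including inverses).
Listing each generator: s3, s3^(-1), s1^(-1), s2^(-1)
There are 4 generators in this braid word.

4


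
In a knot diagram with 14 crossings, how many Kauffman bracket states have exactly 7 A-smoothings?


We choose which 7 of 14 crossings get A-smoothings.
C(14, 7) = 14! / (7! * 7!)
= 3432

3432


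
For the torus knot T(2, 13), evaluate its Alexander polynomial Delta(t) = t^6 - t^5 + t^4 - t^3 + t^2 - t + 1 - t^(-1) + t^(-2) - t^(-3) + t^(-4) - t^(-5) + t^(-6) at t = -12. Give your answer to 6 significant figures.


Substituting t = -12 into Delta(t) = t^6 - t^5 + t^4 - t^3 + t^2 - t + 1 - t^(-1) + t^(-2) - t^(-3) + t^(-4) - t^(-5) + t^(-6):
Term values: (2985984) + (248832) + (20736) + (1728) + (144) + (12) + (1) + (0.0833333) + (0.00694444) + (0.000578704) + (4.82253e-05) + (4.01878e-06) + (3.34898e-07)
Sum = 3257437.091
Rounded to 6 significant figures: 3.25744e+06

3.25744e+06


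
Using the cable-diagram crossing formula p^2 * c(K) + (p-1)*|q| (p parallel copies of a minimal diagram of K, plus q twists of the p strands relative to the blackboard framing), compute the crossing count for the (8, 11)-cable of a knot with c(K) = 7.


Step 1: Each of the c(K) crossings of the companion diagram becomes p*p = p^2 crossings among the p parallel strands, and each of the |q| twists s_1 s_2 ... s_(p-1) adds (p-1) crossings.
  Crossings = p^2 * c(K) + (p-1)*|q|
Step 2: = 8^2 * 7 + (8-1)*11
Step 3: = 64*7 + 7*11
Step 4: = 448 + 77 = 525

525


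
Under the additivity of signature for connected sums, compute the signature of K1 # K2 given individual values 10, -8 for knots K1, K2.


The signature is additive under connected sum.
signature(K1 # K2) = (10) + (-8)
= 2

2


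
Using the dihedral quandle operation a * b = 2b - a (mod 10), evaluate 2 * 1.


2 * 1 = 2*1 - 2 mod 10
= 2 - 2 mod 10
= 0 mod 10 = 0

0


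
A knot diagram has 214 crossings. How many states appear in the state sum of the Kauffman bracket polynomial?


Each crossing contributes 2 choices (A-smoothing or B-smoothing).
Total states = 2^214 = 26328072917139296674479506920917608079723773850137277813577744384

26328072917139296674479506920917608079723773850137277813577744384


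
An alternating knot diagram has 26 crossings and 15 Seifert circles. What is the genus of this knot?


For alternating knots, g = (c - s + 1)/2.
= (26 - 15 + 1)/2
= 12/2 = 6

6


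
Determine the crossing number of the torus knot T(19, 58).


For a torus knot T(p, q) with gcd(p,q)=1,
the crossing number is min(p*(q-1), q*(p-1)).
p*(q-1) = 19*57 = 1083
q*(p-1) = 58*18 = 1044
min(1083, 1044) = 1044

1044


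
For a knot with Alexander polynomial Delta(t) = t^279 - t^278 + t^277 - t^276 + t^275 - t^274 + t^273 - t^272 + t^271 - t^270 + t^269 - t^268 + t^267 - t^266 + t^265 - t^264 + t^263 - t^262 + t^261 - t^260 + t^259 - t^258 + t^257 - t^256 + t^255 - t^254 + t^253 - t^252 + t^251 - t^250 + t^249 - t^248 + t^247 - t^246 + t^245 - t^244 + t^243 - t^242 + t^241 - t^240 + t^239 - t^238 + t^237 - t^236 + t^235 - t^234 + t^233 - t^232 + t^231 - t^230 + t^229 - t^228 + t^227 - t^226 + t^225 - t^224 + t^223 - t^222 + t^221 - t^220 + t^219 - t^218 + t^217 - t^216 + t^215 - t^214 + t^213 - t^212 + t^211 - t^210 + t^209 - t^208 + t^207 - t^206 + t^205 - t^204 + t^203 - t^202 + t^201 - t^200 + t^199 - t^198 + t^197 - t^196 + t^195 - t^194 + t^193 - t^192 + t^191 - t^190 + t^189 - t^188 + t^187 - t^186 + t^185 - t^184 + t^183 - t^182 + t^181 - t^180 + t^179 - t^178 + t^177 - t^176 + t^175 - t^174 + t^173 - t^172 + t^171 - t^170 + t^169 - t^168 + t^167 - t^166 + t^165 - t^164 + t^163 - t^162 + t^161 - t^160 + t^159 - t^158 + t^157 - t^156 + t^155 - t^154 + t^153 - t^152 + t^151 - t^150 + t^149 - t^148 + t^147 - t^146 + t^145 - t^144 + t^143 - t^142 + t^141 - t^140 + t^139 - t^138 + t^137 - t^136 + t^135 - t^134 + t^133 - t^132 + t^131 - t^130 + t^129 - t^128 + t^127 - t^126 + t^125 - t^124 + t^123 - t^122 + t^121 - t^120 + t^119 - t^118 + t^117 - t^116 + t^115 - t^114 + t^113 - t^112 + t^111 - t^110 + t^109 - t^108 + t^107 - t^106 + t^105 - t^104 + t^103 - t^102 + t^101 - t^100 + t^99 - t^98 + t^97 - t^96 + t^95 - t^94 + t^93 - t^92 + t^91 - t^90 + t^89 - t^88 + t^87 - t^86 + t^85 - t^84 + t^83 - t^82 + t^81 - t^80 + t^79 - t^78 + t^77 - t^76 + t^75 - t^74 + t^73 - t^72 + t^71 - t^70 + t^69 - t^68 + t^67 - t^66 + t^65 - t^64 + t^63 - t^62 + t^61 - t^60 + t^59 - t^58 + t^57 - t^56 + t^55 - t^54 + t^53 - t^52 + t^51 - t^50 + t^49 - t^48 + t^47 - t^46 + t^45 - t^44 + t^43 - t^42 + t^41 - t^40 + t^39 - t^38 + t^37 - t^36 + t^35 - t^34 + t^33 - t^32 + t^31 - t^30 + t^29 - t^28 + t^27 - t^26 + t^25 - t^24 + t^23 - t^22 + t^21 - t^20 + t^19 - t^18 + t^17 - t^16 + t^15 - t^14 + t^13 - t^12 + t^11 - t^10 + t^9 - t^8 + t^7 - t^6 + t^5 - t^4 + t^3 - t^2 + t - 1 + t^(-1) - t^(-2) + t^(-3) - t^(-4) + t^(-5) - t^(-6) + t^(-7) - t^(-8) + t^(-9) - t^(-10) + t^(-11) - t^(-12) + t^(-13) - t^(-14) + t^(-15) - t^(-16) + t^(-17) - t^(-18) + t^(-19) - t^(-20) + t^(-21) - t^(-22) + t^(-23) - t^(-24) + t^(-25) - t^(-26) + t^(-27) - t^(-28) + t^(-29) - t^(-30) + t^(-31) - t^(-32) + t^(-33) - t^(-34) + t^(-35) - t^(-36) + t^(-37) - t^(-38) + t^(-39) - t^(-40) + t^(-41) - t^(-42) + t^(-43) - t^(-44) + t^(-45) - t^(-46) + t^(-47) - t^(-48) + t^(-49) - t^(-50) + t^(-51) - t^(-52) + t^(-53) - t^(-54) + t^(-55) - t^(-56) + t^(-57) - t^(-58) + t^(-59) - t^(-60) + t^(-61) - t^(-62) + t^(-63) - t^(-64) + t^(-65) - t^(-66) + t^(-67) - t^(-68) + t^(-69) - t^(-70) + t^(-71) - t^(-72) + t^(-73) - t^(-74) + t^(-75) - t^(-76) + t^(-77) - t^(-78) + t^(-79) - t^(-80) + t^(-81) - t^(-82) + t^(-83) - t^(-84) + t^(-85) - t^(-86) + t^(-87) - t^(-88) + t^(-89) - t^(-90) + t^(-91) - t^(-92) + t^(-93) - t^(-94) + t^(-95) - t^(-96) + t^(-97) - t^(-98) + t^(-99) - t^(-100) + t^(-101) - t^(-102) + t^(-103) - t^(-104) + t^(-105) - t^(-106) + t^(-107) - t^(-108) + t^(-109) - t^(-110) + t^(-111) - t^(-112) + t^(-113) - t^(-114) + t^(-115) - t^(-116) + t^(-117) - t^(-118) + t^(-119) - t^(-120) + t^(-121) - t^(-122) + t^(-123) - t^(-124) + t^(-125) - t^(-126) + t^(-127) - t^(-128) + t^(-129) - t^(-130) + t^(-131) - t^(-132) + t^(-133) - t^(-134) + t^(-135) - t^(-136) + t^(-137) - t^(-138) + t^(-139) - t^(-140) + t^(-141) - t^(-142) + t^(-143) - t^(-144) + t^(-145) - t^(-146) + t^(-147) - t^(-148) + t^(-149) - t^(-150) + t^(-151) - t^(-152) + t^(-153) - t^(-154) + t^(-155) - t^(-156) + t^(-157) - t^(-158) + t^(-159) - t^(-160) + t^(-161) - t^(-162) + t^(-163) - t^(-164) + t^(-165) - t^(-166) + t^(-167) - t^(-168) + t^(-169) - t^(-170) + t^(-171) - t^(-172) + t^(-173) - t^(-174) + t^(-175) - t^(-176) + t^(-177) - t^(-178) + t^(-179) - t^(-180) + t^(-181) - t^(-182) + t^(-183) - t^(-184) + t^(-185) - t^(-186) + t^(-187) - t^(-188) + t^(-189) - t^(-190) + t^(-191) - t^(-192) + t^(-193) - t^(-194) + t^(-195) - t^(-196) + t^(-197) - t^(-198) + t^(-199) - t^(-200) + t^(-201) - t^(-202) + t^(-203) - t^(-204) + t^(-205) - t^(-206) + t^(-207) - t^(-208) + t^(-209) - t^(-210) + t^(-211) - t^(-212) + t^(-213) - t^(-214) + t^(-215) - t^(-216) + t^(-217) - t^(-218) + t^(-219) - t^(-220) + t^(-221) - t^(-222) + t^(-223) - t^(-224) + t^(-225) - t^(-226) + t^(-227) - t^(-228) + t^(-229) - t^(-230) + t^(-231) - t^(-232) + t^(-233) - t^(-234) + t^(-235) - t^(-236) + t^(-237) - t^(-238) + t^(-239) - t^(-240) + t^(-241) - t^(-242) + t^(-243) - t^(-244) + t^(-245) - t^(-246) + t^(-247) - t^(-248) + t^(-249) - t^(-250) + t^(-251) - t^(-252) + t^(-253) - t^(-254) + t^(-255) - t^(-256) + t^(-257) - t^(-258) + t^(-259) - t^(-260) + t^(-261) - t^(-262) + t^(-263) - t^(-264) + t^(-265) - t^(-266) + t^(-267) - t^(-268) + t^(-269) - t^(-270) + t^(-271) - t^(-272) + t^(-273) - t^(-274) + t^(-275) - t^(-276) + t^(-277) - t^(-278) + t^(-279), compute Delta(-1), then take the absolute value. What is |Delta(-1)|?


Step 1: The polynomial has 559 terms with alternating signs, exponents from 279 down to -279.
Step 2: Substitute t = -1. The i-th term has coefficient (-1)^i and exponent (m-i),
  so its value is (-1)^i * (-1)^(m-i) = (-1)^m = -1 for every i.
Step 3: All 559 terms equal -1, so Delta(-1) = 559 * (-1) = -559
Step 4: |Delta(-1)| = 559

559


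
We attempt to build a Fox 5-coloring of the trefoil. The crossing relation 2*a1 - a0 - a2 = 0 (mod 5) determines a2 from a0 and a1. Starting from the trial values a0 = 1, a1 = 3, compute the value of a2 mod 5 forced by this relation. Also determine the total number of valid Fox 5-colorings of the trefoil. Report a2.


Step 1: Apply the given crossing relation 2*a1 - a0 - a2 = 0 (mod 5).
  a2 = 2*a1 - a0 mod 5
  a2 = 2*3 - 1 mod 5
  a2 = 6 - 1 mod 5
  a2 = 5 mod 5 = 0
Step 2: The trefoil has determinant 3.
  Number of Fox p-colorings (p prime) is p^2 if p = 3, else p.
  Since 5 does not divide 3, only trivial (constant) colorings exist.
  (So the trial a0 = 1, a1 = 3 with a0 != a1 does NOT extend to a valid coloring of the whole trefoil: the other two crossing relations require 3*(a1 - a0) = 0 (mod 5), which fails.)
  Total colorings = 5
Step 3: a2 = 0, total Fox 5-colorings = 5

0


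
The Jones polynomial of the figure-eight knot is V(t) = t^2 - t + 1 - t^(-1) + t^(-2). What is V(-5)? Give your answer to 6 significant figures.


Substituting t = -5 into V(t) = t^2 - t + 1 - t^(-1) + t^(-2):
  (+)t^(2) = 25
  (-)t^(1) = 5
  (+)t^(0) = 1
  (-)t^(-1) = 0.2
  (+)t^(-2) = 0.04
Sum = (25) + (5) + (1) + (0.2) + (0.04)
= 31.24
Rounded to 6 significant figures: 31.24

31.24


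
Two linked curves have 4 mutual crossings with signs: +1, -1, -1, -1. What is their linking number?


Step 1: Count positive crossings: 1
Step 2: Count negative crossings: 3
Step 3: Sum of signs = 1 - 3 = -2
Step 4: Linking number = sum/2 = -2/2 = -1

-1


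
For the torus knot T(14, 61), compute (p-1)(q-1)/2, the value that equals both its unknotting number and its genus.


For a torus knot T(p,q), both the unknotting number and genus equal (p-1)(q-1)/2.
= (14-1)(61-1)/2
= 13*60/2
= 780/2 = 390

390


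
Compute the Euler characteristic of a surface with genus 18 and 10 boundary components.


chi = 2 - 2g - b
= 2 - 2*18 - 10
= 2 - 36 - 10 = -44

-44


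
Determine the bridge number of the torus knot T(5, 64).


The bridge number of T(p,q) is min(p,q).
min(5, 64) = 5

5


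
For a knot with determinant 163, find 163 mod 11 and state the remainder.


Step 1: A knot is p-colorable if and only if p divides its determinant.
Step 2: Compute 163 mod 11.
163 = 14 * 11 + 9
Step 3: 163 mod 11 = 9
Step 4: The knot is 11-colorable: no

9


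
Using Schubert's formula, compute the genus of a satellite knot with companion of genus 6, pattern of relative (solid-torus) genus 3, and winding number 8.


Schubert: g(satellite) = g_rel(pattern) + |winding| * g(companion),
where g_rel(pattern) is the genus of the pattern relative to the solid torus.
= 3 + 8 * 6
= 3 + 48 = 51

51


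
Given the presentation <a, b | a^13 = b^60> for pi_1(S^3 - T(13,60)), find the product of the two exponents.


The relation is a^13 = b^60.
Product of exponents = 13 * 60
= 780

780


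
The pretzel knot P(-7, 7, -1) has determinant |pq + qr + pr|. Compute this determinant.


Step 1: Compute pq + qr + pr.
pq = (-7)*7 = -49
qr = 7*(-1) = -7
pr = (-7)*(-1) = 7
pq + qr + pr = -49 + (-7) + 7 = -49
Step 2: Take absolute value.
det(P(-7,7,-1)) = |-49| = 49

49


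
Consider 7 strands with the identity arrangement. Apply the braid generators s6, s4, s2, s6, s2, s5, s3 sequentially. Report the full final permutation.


Starting with identity [1, 2, 3, 4, 5, 6, 7].
Apply generators in sequence:
  After s6: [1, 2, 3, 4, 5, 7, 6]
  After s4: [1, 2, 3, 5, 4, 7, 6]
  After s2: [1, 3, 2, 5, 4, 7, 6]
  After s6: [1, 3, 2, 5, 4, 6, 7]
  After s2: [1, 2, 3, 5, 4, 6, 7]
  After s5: [1, 2, 3, 5, 6, 4, 7]
  After s3: [1, 2, 5, 3, 6, 4, 7]
Final permutation: [1, 2, 5, 3, 6, 4, 7]

[1, 2, 5, 3, 6, 4, 7]


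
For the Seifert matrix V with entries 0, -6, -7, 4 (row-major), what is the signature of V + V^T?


Step 1: V + V^T = [[0, -13], [-13, 8]]
Step 2: trace = 8, det = -169
Step 3: Discriminant = 8^2 - 4*(-169) = 740
Step 4: Eigenvalues: 17.6015, -9.60147
Step 5: Signature = (# positive eigenvalues) - (# negative eigenvalues) = 0

0


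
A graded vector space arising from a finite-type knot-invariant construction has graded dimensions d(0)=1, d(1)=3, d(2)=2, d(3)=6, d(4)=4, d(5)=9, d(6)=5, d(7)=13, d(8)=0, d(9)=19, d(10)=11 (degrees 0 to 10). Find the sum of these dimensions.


Total dimension = d(0) + d(1) + ... + d(10)
= 1 + 3 + 2 + 6 + 4 + 9 + 5 + 13 + 0 + 19 + 11
= 73

73


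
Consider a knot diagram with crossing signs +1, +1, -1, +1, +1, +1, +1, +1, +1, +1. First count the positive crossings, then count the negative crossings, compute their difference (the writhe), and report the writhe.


Step 1: Count positive crossings (+1).
Positive crossings: 9
Step 2: Count negative crossings (-1).
Negative crossings: 1
Step 3: Writhe = (positive) - (negative)
w = 9 - 1 = 8
Step 4: |w| = 8, and w is positive

8


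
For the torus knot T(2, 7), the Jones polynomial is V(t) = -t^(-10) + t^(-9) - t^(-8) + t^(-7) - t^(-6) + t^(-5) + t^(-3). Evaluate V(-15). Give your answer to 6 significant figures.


Substituting t = -15 into V(t) = -t^(-10) + t^(-9) - t^(-8) + t^(-7) - t^(-6) + t^(-5) + t^(-3):
  (-)t^(-10) = -1.73415e-12
  (+)t^(-9) = -2.60123e-11
  (-)t^(-8) = -3.90184e-10
  (+)t^(-7) = -5.85277e-09
  (-)t^(-6) = -8.77915e-08
  (+)t^(-5) = -1.31687e-06
  (+)t^(-3) = -0.000296296
Sum = (-1.73415e-12) + (-2.60123e-11) + (-3.90184e-10) + (-5.85277e-09) + (-8.77915e-08) + (-1.31687e-06) + (-0.000296296)
= -0.0002977072309
Rounded to 6 significant figures: -0.000297707

-0.000297707


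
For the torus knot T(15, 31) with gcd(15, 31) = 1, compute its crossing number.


For a torus knot T(p, q) with gcd(p,q)=1,
the crossing number is min(p*(q-1), q*(p-1)).
p*(q-1) = 15*30 = 450
q*(p-1) = 31*14 = 434
min(450, 434) = 434

434


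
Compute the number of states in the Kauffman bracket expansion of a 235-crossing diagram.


Each crossing contributes 2 choices (A-smoothing or B-smoothing).
Total states = 2^235 = 55213970774324510299478046898216203619608871777363092441300193790394368

55213970774324510299478046898216203619608871777363092441300193790394368


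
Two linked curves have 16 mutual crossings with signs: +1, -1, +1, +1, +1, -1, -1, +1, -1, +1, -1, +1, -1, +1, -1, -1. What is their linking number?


Step 1: Count positive crossings: 8
Step 2: Count negative crossings: 8
Step 3: Sum of signs = 8 - 8 = 0
Step 4: Linking number = sum/2 = 0/2 = 0

0


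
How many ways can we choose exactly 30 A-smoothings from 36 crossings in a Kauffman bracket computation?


We choose which 30 of 36 crossings get A-smoothings.
C(36, 30) = 36! / (30! * 6!)
= 1947792

1947792


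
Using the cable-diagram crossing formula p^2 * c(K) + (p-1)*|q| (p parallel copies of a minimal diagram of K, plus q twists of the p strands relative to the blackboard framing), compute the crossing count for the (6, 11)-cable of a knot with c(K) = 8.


Step 1: Each of the c(K) crossings of the companion diagram becomes p*p = p^2 crossings among the p parallel strands, and each of the |q| twists s_1 s_2 ... s_(p-1) adds (p-1) crossings.
  Crossings = p^2 * c(K) + (p-1)*|q|
Step 2: = 6^2 * 8 + (6-1)*11
Step 3: = 36*8 + 5*11
Step 4: = 288 + 55 = 343

343


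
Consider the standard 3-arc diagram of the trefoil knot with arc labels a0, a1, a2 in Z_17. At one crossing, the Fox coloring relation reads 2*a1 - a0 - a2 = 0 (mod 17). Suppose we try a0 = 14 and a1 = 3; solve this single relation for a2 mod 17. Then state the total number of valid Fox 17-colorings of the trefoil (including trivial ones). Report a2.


Step 1: Apply the given crossing relation 2*a1 - a0 - a2 = 0 (mod 17).
  a2 = 2*a1 - a0 mod 17
  a2 = 2*3 - 14 mod 17
  a2 = 6 - 14 mod 17
  a2 = -8 mod 17 = 9
Step 2: The trefoil has determinant 3.
  Number of Fox p-colorings (p prime) is p^2 if p = 3, else p.
  Since 17 does not divide 3, only trivial (constant) colorings exist.
  (So the trial a0 = 14, a1 = 3 with a0 != a1 does NOT extend to a valid coloring of the whole trefoil: the other two crossing relations require 3*(a1 - a0) = 0 (mod 17), which fails.)
  Total colorings = 17
Step 3: a2 = 9, total Fox 17-colorings = 17

9


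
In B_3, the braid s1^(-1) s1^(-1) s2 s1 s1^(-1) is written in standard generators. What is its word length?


The word length counts the number of generators (including inverses).
Listing each generator: s1^(-1), s1^(-1), s2, s1, s1^(-1)
There are 5 generators in this braid word.

5


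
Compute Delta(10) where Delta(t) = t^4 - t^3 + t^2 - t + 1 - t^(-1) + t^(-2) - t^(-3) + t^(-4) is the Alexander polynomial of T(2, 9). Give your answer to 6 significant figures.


Substituting t = 10 into Delta(t) = t^4 - t^3 + t^2 - t + 1 - t^(-1) + t^(-2) - t^(-3) + t^(-4):
Term values: (10000) + (-1000) + (100) + (-10) + (1) + (-0.1) + (0.01) + (-0.001) + (0.0001)
Sum = 9090.9091
Rounded to 6 significant figures: 9090.91

9090.91


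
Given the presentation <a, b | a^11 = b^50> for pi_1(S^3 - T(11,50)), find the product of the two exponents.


The relation is a^11 = b^50.
Product of exponents = 11 * 50
= 550

550


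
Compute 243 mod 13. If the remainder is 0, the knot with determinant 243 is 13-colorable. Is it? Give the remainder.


Step 1: A knot is p-colorable if and only if p divides its determinant.
Step 2: Compute 243 mod 13.
243 = 18 * 13 + 9
Step 3: 243 mod 13 = 9
Step 4: The knot is 13-colorable: no

9


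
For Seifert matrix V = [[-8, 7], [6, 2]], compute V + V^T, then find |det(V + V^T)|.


Step 1: Form V + V^T where V = [[-8, 7], [6, 2]]
  V^T = [[-8, 6], [7, 2]]
  V + V^T = [[-16, 13], [13, 4]]
Step 2: det(V + V^T) = (-16)*4 - 13*13
  = -64 - 169 = -233
Step 3: Knot determinant = |det(V + V^T)| = |-233| = 233

233


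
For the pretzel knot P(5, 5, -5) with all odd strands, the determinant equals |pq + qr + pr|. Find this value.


Step 1: Compute pq + qr + pr.
pq = 5*5 = 25
qr = 5*(-5) = -25
pr = 5*(-5) = -25
pq + qr + pr = 25 + (-25) + (-25) = -25
Step 2: Take absolute value.
det(P(5,5,-5)) = |-25| = 25

25
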